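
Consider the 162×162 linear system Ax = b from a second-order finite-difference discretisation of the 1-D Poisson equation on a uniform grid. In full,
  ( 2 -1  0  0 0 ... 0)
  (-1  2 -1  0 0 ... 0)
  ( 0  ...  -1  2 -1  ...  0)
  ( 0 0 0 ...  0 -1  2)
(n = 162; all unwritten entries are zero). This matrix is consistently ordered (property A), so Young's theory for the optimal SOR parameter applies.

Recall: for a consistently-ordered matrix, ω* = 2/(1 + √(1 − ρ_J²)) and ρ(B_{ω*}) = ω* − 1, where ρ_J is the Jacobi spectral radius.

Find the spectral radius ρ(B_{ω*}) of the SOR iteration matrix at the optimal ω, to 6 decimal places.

ρ_SOR = 0.962184

spectrum of D⁻¹(L+U) = {cos(kπ/163) : 1≤k≤162}; ρ_J = cos(π/163) = 0.999814.
√(1−ρ_J²) = |sin(π/163)| = 0.0192724
Then 2/(1+√(1−ρ_J²)) = 2/(1+0.0192724); ω* = 2/1.0192724 = 1.962184.
ρ_SOR = ω* − 1 = 1.962184 − 1 = 0.962184.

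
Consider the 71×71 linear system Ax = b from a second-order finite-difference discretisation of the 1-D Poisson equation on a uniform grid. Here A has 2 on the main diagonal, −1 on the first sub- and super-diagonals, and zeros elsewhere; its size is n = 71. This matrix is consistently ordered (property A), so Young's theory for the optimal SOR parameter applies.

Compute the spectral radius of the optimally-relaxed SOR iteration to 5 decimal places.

B_J for the 71×71 system has eigenvalues cos(kπ/72); ρ_J = cos(π/72) = 0.99905.
1 − cos²(π/72) = sin²(π/72) ⇒ √(1−ρ_J²) = sin(π/72) = 0.043619.
Then 2/(1+√(1−ρ_J²)) = 2/(1+0.043619); ω* = 2/1.043619 = 1.91641.
ρ(B_{ω*}) = ω*−1 = 0.91641

ρ_SOR = 0.91641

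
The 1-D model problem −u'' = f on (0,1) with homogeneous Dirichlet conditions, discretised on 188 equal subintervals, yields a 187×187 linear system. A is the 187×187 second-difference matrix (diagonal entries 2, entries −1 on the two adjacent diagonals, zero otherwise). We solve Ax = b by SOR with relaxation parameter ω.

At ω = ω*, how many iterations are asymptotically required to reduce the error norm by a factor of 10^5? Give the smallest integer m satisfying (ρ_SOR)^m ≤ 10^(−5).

m = 345

½·tridiag(1,0,1) at n=187: λ_k = cos(kπ/188); max |λ| at k=1 ⇒ ρ_J = cos(π/188) ≈ 0.9998604.
root = sin(π/188) = 0.0167098  (since 1−cos² = sin²).
ω* = 2/(1+0.0167098) = 1.9671297
and ρ(B_{ω*}) = 1.9671297 − 1 = 0.9671297.
m ≥ 5·ln10 / (−ln 0.9671297) = 344.463; smallest integer m = 345.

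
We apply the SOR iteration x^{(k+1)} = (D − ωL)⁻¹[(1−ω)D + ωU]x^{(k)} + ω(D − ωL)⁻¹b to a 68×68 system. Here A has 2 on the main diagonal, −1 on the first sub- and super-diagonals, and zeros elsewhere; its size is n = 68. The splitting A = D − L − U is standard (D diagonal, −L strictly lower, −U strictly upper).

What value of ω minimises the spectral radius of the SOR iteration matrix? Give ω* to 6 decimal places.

B_J for the 68×68 system has eigenvalues cos(kπ/69); ρ_J = cos(π/69) = 0.998964.
√(1 − cos²(π/69)) = sin(π/69) ≈ 0.0455146.
So ω* = 2/1.0455146 = 1.912934 (Young).
and ρ(B_{ω*}) = 1.912934 − 1 = 0.912934.

ω* = 1.912934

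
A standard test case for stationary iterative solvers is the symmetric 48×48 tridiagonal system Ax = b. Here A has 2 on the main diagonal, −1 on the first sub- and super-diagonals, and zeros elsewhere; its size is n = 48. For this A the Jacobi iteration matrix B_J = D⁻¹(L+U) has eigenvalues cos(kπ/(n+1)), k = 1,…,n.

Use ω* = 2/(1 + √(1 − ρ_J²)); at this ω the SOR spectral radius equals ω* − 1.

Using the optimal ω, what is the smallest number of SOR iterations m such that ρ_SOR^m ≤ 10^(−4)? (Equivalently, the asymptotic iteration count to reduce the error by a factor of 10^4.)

m = 72

[ρ_J] n=48: ρ(B_J) = cos(π/(n+1)) = cos(π/49) = 0.9979454.
1 − cos²(π/49) = sin²(π/49) ⇒ √(1−ρ_J²) = sin(π/49) = 0.0640702.
ω* = 2 / (1 + 0.0640702) = 2 / 1.0640702 ≈ 1.8795752.
[ρ_SOR] ω* − 1 = 0.8795752.
m ≥ 4·ln10 / (−ln 0.8795752) = 71.779; smallest integer m = 72.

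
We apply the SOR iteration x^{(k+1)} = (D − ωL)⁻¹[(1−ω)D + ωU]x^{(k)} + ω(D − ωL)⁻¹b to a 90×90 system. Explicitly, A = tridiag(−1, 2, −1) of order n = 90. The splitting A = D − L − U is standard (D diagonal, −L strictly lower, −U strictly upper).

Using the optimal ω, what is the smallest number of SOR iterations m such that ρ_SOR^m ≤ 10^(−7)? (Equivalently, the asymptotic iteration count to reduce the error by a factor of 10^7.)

½·tridiag(1,0,1) at n=90: λ_k = cos(kπ/91); max |λ| at k=1 ⇒ ρ_J = cos(π/91) ≈ 0.9994041.
√(1−ρ_J²) simplifies to sin(π/91) = 0.0345161.
ω* = 2/(1 + 0.0345161) = 2/1.0345161 = 1.9332710.
[ρ_SOR] ω* − 1 = 0.9332710.
(0.9332710)^m ≤ 10^{−7}  ⇒  m·ln(0.9332710) ≤ −7·ln10  ⇒  m ≥ 233.394  ⇒  m = 234

m = 234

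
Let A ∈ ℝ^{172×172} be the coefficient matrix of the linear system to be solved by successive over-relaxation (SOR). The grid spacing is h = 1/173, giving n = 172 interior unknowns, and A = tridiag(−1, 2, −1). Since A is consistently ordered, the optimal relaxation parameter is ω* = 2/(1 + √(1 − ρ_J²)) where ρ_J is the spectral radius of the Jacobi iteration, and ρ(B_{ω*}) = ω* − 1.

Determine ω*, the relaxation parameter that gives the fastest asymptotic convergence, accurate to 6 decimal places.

B_J for the 172×172 system has eigenvalues cos(kπ/173); ρ_J = cos(π/173) = 0.999835.
√(1−ρ_J²) = |sin(π/173)| = 0.0181585
ω* = 2/(1+0.0181585) = 1.964331
ρ_SOR = ω* − 1 ≈ 0.964331.

ω* = 1.964331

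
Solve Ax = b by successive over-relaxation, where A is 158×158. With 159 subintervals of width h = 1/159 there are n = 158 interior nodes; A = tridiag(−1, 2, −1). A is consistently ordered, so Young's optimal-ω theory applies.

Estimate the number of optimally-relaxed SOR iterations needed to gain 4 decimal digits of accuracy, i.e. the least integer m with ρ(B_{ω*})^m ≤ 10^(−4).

spectrum of D⁻¹(L+U) = {cos(kπ/159) : 1≤k≤158}; ρ_J = cos(π/159) = 0.9998048.
root = sin(π/159) = 0.0197572  (since 1−cos² = sin²).
ω* = 2 / (1 + 0.0197572) = 2 / 1.0197572 ≈ 1.9612512.
and ρ(B_{ω*}) = 1.9612512 − 1 = 0.9612512.
Need (0.9612512)^m ≤ 10^(−4): m ≥ 4·ln10/|ln 0.9612512| = 9.21034/0.0395195 = 233.058 ⇒ m = 234.

m = 234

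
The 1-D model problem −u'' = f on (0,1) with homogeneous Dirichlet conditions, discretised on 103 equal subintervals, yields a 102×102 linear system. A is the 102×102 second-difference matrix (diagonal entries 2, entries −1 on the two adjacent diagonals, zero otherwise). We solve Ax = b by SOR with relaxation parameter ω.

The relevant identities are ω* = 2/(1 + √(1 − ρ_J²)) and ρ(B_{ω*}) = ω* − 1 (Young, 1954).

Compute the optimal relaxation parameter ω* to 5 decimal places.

ω* = 1.94081

½·tridiag(1,0,1) at n=102: λ_k = cos(kπ/103); max |λ| at k=1 ⇒ ρ_J = cos(π/103) ≈ 0.99953.
√(1 − cos²(π/103)) = sin(π/103) ≈ 0.030496.
ω* = 2 / (1 + 0.030496) = 2 / 1.030496 ≈ 1.94081.
ρ_SOR = ω* − 1 ≈ 0.94081.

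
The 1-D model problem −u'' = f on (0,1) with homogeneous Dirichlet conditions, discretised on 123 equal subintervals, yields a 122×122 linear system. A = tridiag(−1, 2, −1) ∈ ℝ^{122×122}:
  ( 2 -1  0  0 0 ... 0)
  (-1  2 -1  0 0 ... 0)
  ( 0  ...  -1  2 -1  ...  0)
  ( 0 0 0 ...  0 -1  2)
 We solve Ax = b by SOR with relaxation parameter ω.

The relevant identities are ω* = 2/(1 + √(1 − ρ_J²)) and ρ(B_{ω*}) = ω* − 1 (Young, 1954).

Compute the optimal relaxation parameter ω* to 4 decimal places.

ω* = 1.9502

With n=122, ρ(Jacobi) = cos(π/123) = 0.9997.
√(1 − cos²(π/123)) = sin(π/123) ≈ 0.02554.
Young: ω* = 2/(1+√(1−ρ_J²)) = 2/(1+0.02554) = 2/1.02554 = 1.9502.
At ω = 1.9502 every |λ(B_ω)| = ω−1, so ρ_SOR = 0.9502.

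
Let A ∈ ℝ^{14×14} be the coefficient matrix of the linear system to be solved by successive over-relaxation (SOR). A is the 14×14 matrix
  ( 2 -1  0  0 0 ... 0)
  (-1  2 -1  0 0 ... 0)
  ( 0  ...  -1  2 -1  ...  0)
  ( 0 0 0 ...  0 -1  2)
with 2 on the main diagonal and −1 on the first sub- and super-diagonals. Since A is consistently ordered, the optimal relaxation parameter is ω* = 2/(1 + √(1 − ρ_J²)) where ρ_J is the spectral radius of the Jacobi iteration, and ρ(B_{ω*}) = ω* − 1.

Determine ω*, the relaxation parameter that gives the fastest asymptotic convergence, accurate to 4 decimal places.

n=14: λ(B_J) = 1 − λ(A)/2 = cos(kπ/15); k=1 gives ρ_J = 0.9781.
root = sin(π/15) = 0.20791  (since 1−cos² = sin²).
Young: ω* = 2/(1+√(1−ρ_J²)) = 2/(1+0.20791) = 2/1.20791 = 1.6558.
ρ(B_{ω*}) = ω*−1 = 0.6558

ω* = 1.6558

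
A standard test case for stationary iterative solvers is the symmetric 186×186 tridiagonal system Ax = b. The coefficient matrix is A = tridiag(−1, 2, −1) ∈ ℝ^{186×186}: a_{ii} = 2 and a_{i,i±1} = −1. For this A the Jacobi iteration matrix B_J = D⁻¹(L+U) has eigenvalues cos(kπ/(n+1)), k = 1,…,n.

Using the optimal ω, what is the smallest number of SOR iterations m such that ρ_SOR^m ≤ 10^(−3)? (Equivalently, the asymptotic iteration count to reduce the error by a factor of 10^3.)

m = 206

[ρ_J] n=186: ρ(B_J) = cos(π/(n+1)) = cos(π/187) = 0.9998589.
1 − cos²(π/187) = sin²(π/187) ⇒ √(1−ρ_J²) = sin(π/187) = 0.0167992.
[ω*] 2 ÷ (1 + 0.0167992) = 2 ÷ 1.0167992 = 1.9669567.
and ρ(B_{ω*}) = 1.9669567 − 1 = 0.9669567.
ρ_SOR^m ≤ 10^(−3) ⇔ m ≥ 3·ln10/(−ln 0.9669567) = 6.90776/0.0336016 = 205.578; m = ⌈205.578⌉ = 206.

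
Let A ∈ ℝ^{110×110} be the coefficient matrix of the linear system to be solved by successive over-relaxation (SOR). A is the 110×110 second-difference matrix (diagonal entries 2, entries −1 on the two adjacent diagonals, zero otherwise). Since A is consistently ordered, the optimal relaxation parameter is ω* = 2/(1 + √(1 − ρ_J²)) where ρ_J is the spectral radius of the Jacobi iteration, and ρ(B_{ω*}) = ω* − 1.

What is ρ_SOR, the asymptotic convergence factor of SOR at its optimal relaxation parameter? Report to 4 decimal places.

ρ_SOR = 0.9450

[ρ_J] n=110: ρ(B_J) = cos(π/(n+1)) = cos(π/111) = 0.9996.
√(1 − cos²(π/111)) = sin(π/111) ≈ 0.02830.
Young: ω* = 2/(1+√(1−ρ_J²)) = 2/(1+0.02830) = 2/1.02830 = 1.9450.
ρ_SOR = ω* − 1 ≈ 0.9450.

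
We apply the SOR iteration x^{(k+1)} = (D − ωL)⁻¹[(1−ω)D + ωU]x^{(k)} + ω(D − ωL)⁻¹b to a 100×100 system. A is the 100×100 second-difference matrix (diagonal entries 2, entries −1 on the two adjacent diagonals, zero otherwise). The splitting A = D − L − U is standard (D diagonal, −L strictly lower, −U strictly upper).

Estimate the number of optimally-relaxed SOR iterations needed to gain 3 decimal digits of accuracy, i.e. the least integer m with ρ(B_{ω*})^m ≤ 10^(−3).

spectrum of D⁻¹(L+U) = {cos(kπ/101) : 1≤k≤100}; ρ_J = cos(π/101) = 0.9995163.
√(1 − cos²(π/101)) = sin(π/101) ≈ 0.0310999.
So ω* = 2/1.0310999 = 1.9396763 (Young).
Hence ρ(B_{ω*}) = 1.9396763 − 1 = 0.9396763.
3·ln10 = 6.90776; −ln(0.9396763) = 0.0622198; m = ⌈6.90776/0.0622198⌉ = ⌈111.022⌉ = 112.

m = 112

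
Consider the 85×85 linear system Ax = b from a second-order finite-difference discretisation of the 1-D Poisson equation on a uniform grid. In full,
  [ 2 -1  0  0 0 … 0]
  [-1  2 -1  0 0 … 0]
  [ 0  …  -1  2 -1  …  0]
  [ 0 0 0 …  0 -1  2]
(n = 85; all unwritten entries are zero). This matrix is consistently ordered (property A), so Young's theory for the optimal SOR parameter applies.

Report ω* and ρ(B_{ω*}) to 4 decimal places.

½·tridiag(1,0,1) at n=85: λ_k = cos(kπ/86); max |λ| at k=1 ⇒ ρ_J = cos(π/86) ≈ 0.9993.
1 − cos²(π/86) = sin²(π/86) ⇒ √(1−ρ_J²) = sin(π/86) = 0.03652.
Then 2/(1+√(1−ρ_J²)) = 2/(1+0.03652); ω* = 2/1.03652 = 1.9295.
At ω = 1.9295 every |λ(B_ω)| = ω−1, so ρ_SOR = 0.9295.

ω* = 1.9295, ρ_SOR = 0.9295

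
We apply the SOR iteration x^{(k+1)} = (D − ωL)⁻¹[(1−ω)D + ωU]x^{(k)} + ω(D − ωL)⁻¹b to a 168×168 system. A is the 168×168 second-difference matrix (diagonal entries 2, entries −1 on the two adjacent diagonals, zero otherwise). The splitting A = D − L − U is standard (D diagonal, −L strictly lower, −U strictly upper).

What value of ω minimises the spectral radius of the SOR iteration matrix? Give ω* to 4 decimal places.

B_J for the 168×168 system has eigenvalues cos(kπ/169); ρ_J = cos(π/169) = 0.9998.
√(1−ρ_J²) = |sin(π/169)| = 0.01859
ω* = 2/(1 + 0.01859) = 2/1.01859 = 1.9635.
ρ_SOR = ω* − 1 ≈ 0.9635.

ω* = 1.9635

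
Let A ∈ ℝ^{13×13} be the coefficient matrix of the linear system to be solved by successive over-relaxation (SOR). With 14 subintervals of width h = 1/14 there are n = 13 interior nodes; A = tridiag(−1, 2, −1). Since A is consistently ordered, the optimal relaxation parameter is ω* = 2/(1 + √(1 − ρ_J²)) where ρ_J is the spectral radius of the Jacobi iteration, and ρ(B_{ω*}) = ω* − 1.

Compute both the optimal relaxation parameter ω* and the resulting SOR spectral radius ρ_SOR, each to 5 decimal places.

ω* = 1.63596, ρ_SOR = 0.63596

n=13: λ(B_J) = 1 − λ(A)/2 = cos(kπ/14); k=1 gives ρ_J = 0.97493.
root = sin(π/14) = 0.222521  (since 1−cos² = sin²).
ω* = 2/(1+0.222521) = 1.63596
and ρ(B_{ω*}) = 1.63596 − 1 = 0.63596.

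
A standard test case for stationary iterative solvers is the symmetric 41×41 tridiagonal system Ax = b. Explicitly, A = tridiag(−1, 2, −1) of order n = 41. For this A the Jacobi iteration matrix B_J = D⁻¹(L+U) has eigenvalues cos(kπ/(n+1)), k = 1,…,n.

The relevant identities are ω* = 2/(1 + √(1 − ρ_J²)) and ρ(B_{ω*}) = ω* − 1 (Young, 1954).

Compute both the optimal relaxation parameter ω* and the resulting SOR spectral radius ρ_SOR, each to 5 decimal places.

½·tridiag(1,0,1) at n=41: λ_k = cos(kπ/42); max |λ| at k=1 ⇒ ρ_J = cos(π/42) ≈ 0.99720.
root = sin(π/42) = 0.074730  (since 1−cos² = sin²).
So ω* = 2/1.074730 = 1.86093 (Young).
and ρ(B_{ω*}) = 1.86093 − 1 = 0.86093.

ω* = 1.86093, ρ_SOR = 0.86093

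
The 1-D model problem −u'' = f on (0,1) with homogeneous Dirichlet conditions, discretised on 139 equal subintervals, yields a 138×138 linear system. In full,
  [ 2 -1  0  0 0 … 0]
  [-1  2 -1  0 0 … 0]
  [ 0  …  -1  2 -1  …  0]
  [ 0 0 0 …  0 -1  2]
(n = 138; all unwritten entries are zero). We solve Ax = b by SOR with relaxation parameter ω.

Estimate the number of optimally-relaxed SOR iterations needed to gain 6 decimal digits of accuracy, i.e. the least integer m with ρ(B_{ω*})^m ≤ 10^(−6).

B_J for the 138×138 system has eigenvalues cos(kπ/139); ρ_J = cos(π/139) = 0.9997446.
root = sin(π/139) = 0.0225995  (since 1−cos² = sin²).
ω* = 2/(1 + 0.0225995) = 2/1.0225995 = 1.9557999.
At ω = 1.9557999 every |λ(B_ω)| = ω−1, so ρ_SOR = 0.9557999.
ρ_SOR^m ≤ 10^(−6) ⇔ m ≥ 6·ln10/(−ln 0.9557999) = 13.8155/0.0452067 = 305.607; m = ⌈305.607⌉ = 306.

m = 306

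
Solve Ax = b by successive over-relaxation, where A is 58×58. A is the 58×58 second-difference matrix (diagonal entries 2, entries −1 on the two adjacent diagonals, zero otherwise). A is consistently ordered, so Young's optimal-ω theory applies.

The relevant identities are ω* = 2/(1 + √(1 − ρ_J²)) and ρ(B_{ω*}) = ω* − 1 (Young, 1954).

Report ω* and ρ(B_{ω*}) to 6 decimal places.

ω* = 1.898935, ρ_SOR = 0.898935

½·tridiag(1,0,1) at n=58: λ_k = cos(kπ/59); max |λ| at k=1 ⇒ ρ_J = cos(π/59) ≈ 0.998583.
√(1−ρ_J²) simplifies to sin(π/59) = 0.0532222.
ω* = 2/(1+0.0532222) = 1.898935
ρ_SOR = ω* − 1 = 1.898935 − 1 = 0.898935.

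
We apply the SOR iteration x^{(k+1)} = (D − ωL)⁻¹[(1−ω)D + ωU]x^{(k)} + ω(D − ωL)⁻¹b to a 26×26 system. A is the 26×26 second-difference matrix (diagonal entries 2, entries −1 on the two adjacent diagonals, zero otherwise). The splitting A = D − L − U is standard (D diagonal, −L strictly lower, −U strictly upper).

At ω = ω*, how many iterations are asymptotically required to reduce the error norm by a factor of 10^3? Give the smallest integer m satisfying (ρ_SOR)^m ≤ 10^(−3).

m = 30

ρ_J = max_k |cos(kπ/27)| = cos(π/27) = 0.9932384
root = sin(π/27) = 0.1160929  (since 1−cos² = sin²).
So ω* = 2/1.1160929 = 1.7919655 (Young).
[ρ_SOR] ω* − 1 = 0.7919655.
For 3 digits: m = 3·ln10 / (−ln 0.7919655) = 6.90776/0.233237 = 29.617; round up → m = 30.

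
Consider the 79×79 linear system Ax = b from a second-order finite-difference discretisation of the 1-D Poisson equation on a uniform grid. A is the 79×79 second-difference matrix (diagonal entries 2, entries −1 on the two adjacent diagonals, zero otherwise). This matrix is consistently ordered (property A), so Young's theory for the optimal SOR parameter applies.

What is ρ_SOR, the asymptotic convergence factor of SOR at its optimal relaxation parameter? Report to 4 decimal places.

ρ_SOR = 0.9244

½·tridiag(1,0,1) at n=79: λ_k = cos(kπ/80); max |λ| at k=1 ⇒ ρ_J = cos(π/80) ≈ 0.9992.
√(1−ρ_J²) = |sin(π/80)| = 0.03926
Then 2/(1+√(1−ρ_J²)) = 2/(1+0.03926); ω* = 2/1.03926 = 1.9244.
and ρ(B_{ω*}) = 1.9244 − 1 = 0.9244.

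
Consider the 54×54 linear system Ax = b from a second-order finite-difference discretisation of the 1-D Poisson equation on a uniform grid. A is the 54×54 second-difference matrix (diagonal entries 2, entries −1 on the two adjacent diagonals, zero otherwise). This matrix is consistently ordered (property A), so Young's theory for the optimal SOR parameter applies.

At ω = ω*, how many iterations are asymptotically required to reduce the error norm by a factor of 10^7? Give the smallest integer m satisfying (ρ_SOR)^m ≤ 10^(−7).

ρ_J = max_k |cos(kπ/55)| = cos(π/55) = 0.9983691
√(1−ρ_J²) simplifies to sin(π/55) = 0.0570888.
[ω*] 2 ÷ (1 + 0.0570888) = 2 ÷ 1.0570888 = 1.8919886.
ρ(B_{ω*}) = ω*−1 = 0.8919886
For 7 digits: m = 7·ln10 / (−ln 0.8919886) = 16.1181/0.114302 = 141.013; round up → m = 142.

m = 142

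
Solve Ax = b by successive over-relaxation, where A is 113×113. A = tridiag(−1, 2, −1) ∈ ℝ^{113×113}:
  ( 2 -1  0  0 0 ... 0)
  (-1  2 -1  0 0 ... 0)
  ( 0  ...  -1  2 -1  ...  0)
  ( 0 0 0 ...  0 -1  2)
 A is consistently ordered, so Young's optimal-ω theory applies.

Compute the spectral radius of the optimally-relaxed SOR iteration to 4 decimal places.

ρ_SOR = 0.9464

spectrum of D⁻¹(L+U) = {cos(kπ/114) : 1≤k≤113}; ρ_J = cos(π/114) = 0.9996.
√(1−ρ_J²) = |sin(π/114)| = 0.02755
ω* = 2 / (1 + 0.02755) = 2 / 1.02755 ≈ 1.9464.
ρ_SOR = ω* − 1 = 1.9464 − 1 = 0.9464.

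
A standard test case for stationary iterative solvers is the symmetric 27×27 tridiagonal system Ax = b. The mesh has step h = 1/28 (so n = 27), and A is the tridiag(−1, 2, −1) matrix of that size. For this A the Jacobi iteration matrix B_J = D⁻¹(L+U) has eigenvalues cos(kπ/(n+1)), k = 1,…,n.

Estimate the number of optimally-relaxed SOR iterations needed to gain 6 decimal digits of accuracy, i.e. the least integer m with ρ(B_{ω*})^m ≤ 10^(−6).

ρ_J = max_k |cos(kπ/28)| = cos(π/28) = 0.9937122
√(1−ρ_J²) simplifies to sin(π/28) = 0.1119645.
Young: ω* = 2/(1+√(1−ρ_J²)) = 2/(1+0.1119645) = 2/1.1119645 = 1.7986186.
ρ_SOR = ω* − 1 ≈ 0.7986186.
For 6 digits: m = 6·ln10 / (−ln 0.7986186) = 13.8155/0.224872 = 61.437; round up → m = 62.

m = 62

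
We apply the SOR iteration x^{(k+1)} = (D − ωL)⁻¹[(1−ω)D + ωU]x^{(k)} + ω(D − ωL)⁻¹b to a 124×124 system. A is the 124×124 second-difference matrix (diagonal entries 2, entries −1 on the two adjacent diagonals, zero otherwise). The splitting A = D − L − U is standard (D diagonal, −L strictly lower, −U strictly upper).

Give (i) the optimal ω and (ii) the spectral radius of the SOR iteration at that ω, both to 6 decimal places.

ω* = 1.950972, ρ_SOR = 0.950972

spectrum of D⁻¹(L+U) = {cos(kπ/125) : 1≤k≤124}; ρ_J = cos(π/125) = 0.999684.
√(1−ρ_J²) = |sin(π/125)| = 0.0251301
ω* = 2/(1 + 0.0251301) = 2/1.0251301 = 1.950972.
ρ_SOR = ω* − 1 ≈ 0.950972.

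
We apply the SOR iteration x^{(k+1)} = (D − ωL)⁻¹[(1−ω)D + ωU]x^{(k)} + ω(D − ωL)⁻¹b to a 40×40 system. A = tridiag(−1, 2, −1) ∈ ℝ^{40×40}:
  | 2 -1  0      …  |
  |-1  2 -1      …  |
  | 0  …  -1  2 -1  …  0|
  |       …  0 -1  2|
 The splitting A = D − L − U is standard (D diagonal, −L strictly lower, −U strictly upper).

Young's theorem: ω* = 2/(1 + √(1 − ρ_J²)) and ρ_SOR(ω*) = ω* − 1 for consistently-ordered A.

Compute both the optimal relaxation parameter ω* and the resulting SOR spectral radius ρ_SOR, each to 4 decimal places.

With n=40, ρ(Jacobi) = cos(π/41) = 0.9971.
√(1−ρ_J²) = |sin(π/41)| = 0.07655
So ω* = 2/1.07655 = 1.8578 (Young).
Hence ρ(B_{ω*}) = 1.8578 − 1 = 0.8578.

ω* = 1.8578, ρ_SOR = 0.8578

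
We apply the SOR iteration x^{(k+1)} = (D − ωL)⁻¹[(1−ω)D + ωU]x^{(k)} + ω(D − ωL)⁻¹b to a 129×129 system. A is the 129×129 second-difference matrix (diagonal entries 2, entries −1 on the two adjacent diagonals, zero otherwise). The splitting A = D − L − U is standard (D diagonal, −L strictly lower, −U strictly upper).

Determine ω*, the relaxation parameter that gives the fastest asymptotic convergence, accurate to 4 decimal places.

ρ_J = max_k |cos(kπ/130)| = cos(π/130) = 0.9997
root = sin(π/130) = 0.02416  (since 1−cos² = sin²).
ω* = 2/(1 + 0.02416) = 2/1.02416 = 1.9528.
At ω = 1.9528 every |λ(B_ω)| = ω−1, so ρ_SOR = 0.9528.

ω* = 1.9528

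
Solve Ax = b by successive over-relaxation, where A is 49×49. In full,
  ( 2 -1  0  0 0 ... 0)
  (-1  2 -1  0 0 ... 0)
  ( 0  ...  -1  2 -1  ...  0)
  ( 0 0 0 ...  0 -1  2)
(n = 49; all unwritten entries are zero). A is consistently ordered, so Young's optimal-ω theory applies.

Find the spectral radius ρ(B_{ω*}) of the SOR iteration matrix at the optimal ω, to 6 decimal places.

ρ_SOR = 0.881838

n=49: λ(B_J) = 1 − λ(A)/2 = cos(kπ/50); k=1 gives ρ_J = 0.998027.
1 − cos²(π/50) = sin²(π/50) ⇒ √(1−ρ_J²) = sin(π/50) = 0.0627905.
Young: ω* = 2/(1+√(1−ρ_J²)) = 2/(1+0.0627905) = 2/1.0627905 = 1.881838.
Hence ρ(B_{ω*}) = 1.881838 − 1 = 0.881838.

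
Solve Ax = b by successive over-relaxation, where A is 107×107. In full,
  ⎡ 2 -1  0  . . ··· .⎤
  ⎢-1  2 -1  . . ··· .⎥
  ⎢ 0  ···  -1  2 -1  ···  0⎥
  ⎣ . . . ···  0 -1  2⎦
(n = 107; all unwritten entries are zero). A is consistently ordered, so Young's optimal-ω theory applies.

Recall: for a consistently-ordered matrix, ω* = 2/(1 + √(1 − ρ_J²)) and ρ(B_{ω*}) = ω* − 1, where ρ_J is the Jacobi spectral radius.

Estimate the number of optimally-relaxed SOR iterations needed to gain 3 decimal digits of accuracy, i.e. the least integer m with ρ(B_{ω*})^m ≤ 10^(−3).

B_J for the 107×107 system has eigenvalues cos(kπ/108); ρ_J = cos(π/108) = 0.9995770.
root = sin(π/108) = 0.0290847  (since 1−cos² = sin²).
So ω* = 2/1.0290847 = 1.9434746 (Young).
At ω = 1.9434746 every |λ(B_ω)| = ω−1, so ρ_SOR = 0.9434746.
ρ_SOR^m ≤ 10^(−3) ⇔ m ≥ 3·ln10/(−ln 0.9434746) = 6.90776/0.0581858 = 118.719; m = ⌈118.719⌉ = 119.

m = 119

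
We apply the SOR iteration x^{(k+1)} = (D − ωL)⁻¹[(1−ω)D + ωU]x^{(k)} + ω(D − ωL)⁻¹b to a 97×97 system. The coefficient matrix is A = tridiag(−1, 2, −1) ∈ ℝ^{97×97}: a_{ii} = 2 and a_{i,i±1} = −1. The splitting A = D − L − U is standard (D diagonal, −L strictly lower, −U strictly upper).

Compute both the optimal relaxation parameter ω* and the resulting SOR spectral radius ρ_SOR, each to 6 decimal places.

ρ_J = max_k |cos(kπ/98)| = cos(π/98) = 0.999486
root = sin(π/98) = 0.0320516  (since 1−cos² = sin²).
ω* = 2/(1 + 0.0320516) = 2/1.0320516 = 1.937888.
Hence ρ(B_{ω*}) = 1.937888 − 1 = 0.937888.

ω* = 1.937888, ρ_SOR = 0.937888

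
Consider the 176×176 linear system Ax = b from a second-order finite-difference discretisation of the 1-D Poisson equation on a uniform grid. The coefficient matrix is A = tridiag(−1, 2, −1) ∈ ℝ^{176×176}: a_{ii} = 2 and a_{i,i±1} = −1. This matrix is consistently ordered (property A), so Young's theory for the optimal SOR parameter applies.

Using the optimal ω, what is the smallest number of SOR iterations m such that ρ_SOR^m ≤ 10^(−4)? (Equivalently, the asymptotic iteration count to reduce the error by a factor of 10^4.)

B_J for the 176×176 system has eigenvalues cos(kπ/177); ρ_J = cos(π/177) = 0.9998425.
1 − cos²(π/177) = sin²(π/177) ⇒ √(1−ρ_J²) = sin(π/177) = 0.0177482.
Young: ω* = 2/(1+√(1−ρ_J²)) = 2/(1+0.0177482) = 2/1.0177482 = 1.9651226.
Hence ρ(B_{ω*}) = 1.9651226 − 1 = 0.9651226.
ρ_SOR^m ≤ 10^(−4) ⇔ m ≥ 4·ln10/(−ln 0.9651226) = 9.21034/0.0355001 = 259.445; m = ⌈259.445⌉ = 260.

m = 260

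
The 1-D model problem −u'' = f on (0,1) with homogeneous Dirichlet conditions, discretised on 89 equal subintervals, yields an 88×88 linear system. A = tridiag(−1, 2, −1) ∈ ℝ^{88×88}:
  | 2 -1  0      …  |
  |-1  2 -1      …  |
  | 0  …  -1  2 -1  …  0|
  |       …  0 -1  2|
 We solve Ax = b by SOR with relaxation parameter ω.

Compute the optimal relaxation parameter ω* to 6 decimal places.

ω* = 1.931823

spectrum of D⁻¹(L+U) = {cos(kπ/89) : 1≤k≤88}; ρ_J = cos(π/89) = 0.999377.
√(1 − cos²(π/89)) = sin(π/89) ≈ 0.0352915.
ω* = 2/(1+0.0352915) = 1.931823
ρ_SOR = ω* − 1 = 1.931823 − 1 = 0.931823.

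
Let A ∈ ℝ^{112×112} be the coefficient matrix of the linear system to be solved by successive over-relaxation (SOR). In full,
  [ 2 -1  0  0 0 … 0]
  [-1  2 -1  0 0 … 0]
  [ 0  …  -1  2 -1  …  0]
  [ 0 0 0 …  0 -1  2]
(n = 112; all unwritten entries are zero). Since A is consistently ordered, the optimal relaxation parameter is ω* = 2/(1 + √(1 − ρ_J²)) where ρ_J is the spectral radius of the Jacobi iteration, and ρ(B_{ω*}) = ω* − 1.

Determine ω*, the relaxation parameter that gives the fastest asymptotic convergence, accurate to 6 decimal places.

n=112: λ(B_J) = 1 − λ(A)/2 = cos(kπ/113); k=1 gives ρ_J = 0.999614.
1 − cos²(π/113) = sin²(π/113) ⇒ √(1−ρ_J²) = sin(π/113) = 0.0277981.
Then 2/(1+√(1−ρ_J²)) = 2/(1+0.0277981); ω* = 2/1.0277981 = 1.945907.
At ω = 1.945907 every |λ(B_ω)| = ω−1, so ρ_SOR = 0.945907.

ω* = 1.945907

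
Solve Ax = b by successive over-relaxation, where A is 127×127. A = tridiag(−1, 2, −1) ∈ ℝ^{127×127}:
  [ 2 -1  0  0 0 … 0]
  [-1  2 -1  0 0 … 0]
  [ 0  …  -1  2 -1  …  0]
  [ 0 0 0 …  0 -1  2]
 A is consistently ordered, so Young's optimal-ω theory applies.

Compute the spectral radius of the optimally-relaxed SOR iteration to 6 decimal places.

ρ_SOR = 0.952093

n=127: λ(B_J) = 1 − λ(A)/2 = cos(kπ/128); k=1 gives ρ_J = 0.999699.
√(1−ρ_J²) simplifies to sin(π/128) = 0.0245412.
Then 2/(1+√(1−ρ_J²)) = 2/(1+0.0245412); ω* = 2/1.0245412 = 1.952093.
[ρ_SOR] ω* − 1 = 0.952093.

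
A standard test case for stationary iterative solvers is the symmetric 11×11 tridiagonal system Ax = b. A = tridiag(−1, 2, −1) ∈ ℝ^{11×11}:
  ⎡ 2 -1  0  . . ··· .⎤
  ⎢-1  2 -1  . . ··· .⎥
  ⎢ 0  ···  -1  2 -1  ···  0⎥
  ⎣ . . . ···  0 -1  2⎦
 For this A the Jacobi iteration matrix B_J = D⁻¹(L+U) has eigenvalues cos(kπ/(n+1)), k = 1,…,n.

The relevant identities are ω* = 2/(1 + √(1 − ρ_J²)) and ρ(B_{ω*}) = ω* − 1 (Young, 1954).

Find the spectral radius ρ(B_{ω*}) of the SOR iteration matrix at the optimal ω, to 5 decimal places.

spectrum of D⁻¹(L+U) = {cos(kπ/12) : 1≤k≤11}; ρ_J = cos(π/12) = 0.96593.
√(1−ρ_J²) = |sin(π/12)| = 0.258819
Then 2/(1+√(1−ρ_J²)) = 2/(1+0.258819); ω* = 2/1.258819 = 1.58879.
ρ(B_{ω*}) = ω*−1 = 0.58879

ρ_SOR = 0.58879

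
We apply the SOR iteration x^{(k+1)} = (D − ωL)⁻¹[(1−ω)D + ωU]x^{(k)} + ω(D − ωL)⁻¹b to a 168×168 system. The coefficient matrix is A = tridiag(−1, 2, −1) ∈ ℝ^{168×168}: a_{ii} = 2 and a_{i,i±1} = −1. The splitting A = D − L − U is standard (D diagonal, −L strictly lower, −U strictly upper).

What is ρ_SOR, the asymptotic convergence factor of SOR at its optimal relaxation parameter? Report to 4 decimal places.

ρ_SOR = 0.9635

ρ_J = max_k |cos(kπ/169)| = cos(π/169) = 0.9998
√(1−ρ_J²) simplifies to sin(π/169) = 0.01859.
ω* = 2 / (1 + 0.01859) = 2 / 1.01859 ≈ 1.9635.
Hence ρ(B_{ω*}) = 1.9635 − 1 = 0.9635.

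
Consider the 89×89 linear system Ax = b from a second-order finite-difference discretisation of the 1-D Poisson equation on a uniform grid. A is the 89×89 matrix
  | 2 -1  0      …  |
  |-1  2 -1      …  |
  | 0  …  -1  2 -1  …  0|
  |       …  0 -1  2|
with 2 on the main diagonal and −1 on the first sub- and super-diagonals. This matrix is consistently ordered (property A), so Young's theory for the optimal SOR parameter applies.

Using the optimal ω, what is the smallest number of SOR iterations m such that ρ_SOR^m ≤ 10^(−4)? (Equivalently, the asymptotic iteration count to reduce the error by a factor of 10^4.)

spectrum of D⁻¹(L+U) = {cos(kπ/90) : 1≤k≤89}; ρ_J = cos(π/90) = 0.9993908.
√(1 − cos²(π/90)) = sin(π/90) ≈ 0.0348995.
Young: ω* = 2/(1+√(1−ρ_J²)) = 2/(1+0.0348995) = 2/1.0348995 = 1.9325548.
Hence ρ(B_{ω*}) = 1.9325548 − 1 = 0.9325548.
ρ_SOR^m ≤ 10^(−4) ⇔ m ≥ 4·ln10/(−ln 0.9325548) = 9.21034/0.0698274 = 131.902; m = ⌈131.902⌉ = 132.

m = 132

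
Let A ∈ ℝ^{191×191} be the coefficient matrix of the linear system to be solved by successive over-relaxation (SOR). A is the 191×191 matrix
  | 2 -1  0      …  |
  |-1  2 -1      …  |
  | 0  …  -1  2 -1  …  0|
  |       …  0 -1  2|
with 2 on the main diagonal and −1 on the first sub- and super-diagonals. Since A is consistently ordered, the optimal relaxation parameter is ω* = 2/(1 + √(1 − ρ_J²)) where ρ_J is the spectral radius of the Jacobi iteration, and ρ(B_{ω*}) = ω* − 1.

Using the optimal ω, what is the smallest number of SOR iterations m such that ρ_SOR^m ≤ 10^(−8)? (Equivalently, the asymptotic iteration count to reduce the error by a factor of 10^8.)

With n=191, ρ(Jacobi) = cos(π/192) = 0.9998661.
√(1−ρ_J²) simplifies to sin(π/192) = 0.0163617.
ω* = 2/(1+0.0163617) = 1.9678034
and ρ(B_{ω*}) = 1.9678034 − 1 = 0.9678034.
Need (0.9678034)^m ≤ 10^(−8): m ≥ 8·ln10/|ln 0.9678034| = 18.4207/0.0327263 = 562.871 ⇒ m = 563.

m = 563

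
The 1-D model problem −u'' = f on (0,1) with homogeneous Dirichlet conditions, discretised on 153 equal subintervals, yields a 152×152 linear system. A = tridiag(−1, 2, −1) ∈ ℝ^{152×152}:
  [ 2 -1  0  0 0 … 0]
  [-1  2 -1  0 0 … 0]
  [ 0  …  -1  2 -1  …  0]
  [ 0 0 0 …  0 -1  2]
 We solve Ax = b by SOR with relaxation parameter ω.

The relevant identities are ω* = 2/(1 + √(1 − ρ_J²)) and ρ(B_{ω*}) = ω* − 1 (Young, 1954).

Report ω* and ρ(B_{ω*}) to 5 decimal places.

n=152: λ(B_J) = 1 − λ(A)/2 = cos(kπ/153); k=1 gives ρ_J = 0.99979.
root = sin(π/153) = 0.020532  (since 1−cos² = sin²).
ω* = 2/(1 + 0.020532) = 2/1.020532 = 1.95976.
Hence ρ(B_{ω*}) = 1.95976 − 1 = 0.95976.

ω* = 1.95976, ρ_SOR = 0.95976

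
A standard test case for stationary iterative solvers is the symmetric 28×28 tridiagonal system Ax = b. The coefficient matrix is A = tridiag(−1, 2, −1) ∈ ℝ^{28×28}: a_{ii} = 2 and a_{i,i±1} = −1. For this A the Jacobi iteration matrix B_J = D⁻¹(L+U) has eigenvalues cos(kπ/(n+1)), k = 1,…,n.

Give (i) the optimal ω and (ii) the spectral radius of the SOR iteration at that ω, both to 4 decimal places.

[ρ_J] n=28: ρ(B_J) = cos(π/(n+1)) = cos(π/29) = 0.9941.
√(1−ρ_J²) simplifies to sin(π/29) = 0.10812.
[ω*] 2 ÷ (1 + 0.10812) = 2 ÷ 1.10812 = 1.8049.
[ρ_SOR] ω* − 1 = 0.8049.

ω* = 1.8049, ρ_SOR = 0.8049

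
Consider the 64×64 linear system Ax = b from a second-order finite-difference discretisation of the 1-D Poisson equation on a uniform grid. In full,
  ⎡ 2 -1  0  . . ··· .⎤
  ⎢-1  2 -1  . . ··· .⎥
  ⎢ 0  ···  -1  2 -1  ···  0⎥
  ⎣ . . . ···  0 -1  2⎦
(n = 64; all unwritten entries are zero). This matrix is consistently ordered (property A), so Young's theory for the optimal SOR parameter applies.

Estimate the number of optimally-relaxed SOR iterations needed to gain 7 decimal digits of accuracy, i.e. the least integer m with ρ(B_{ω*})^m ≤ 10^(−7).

m = 167

½·tridiag(1,0,1) at n=64: λ_k = cos(kπ/65); max |λ| at k=1 ⇒ ρ_J = cos(π/65) ≈ 0.9988322.
√(1 − cos²(π/65)) = sin(π/65) ≈ 0.0483134.
Then 2/(1+√(1−ρ_J²)) = 2/(1+0.0483134); ω* = 2/1.0483134 = 1.9078264.
At ω = 1.9078264 every |λ(B_ω)| = ω−1, so ρ_SOR = 0.9078264.
Need (0.9078264)^m ≤ 10^(−7): m ≥ 7·ln10/|ln 0.9078264| = 16.1181/0.0967021 = 166.678 ⇒ m = 167.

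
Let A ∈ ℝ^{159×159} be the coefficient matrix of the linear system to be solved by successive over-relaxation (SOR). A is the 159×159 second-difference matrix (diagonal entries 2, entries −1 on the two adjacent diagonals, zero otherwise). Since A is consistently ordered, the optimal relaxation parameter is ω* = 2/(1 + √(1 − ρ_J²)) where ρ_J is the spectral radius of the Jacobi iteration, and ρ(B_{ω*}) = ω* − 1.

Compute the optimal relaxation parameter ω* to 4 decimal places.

B_J for the 159×159 system has eigenvalues cos(kπ/160); ρ_J = cos(π/160) = 0.9998.
√(1 − cos²(π/160)) = sin(π/160) ≈ 0.01963.
ω* = 2 / (1 + 0.01963) = 2 / 1.01963 ≈ 1.9615.
At ω = 1.9615 every |λ(B_ω)| = ω−1, so ρ_SOR = 0.9615.

ω* = 1.9615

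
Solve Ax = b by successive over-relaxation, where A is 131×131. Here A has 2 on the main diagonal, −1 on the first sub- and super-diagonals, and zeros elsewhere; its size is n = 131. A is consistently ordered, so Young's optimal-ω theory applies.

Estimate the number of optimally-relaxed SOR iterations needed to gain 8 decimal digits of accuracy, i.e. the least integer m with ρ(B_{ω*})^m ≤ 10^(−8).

n=131: λ(B_J) = 1 − λ(A)/2 = cos(kπ/132); k=1 gives ρ_J = 0.9997168.
1 − cos²(π/132) = sin²(π/132) ⇒ √(1−ρ_J²) = sin(π/132) = 0.0237977.
ω* = 2/(1+0.0237977) = 1.9535109
[ρ_SOR] ω* − 1 = 0.9535109.
8·ln10 = 18.4207; −ln(0.9535109) = 0.0476044; m = ⌈18.4207/0.0476044⌉ = ⌈386.954⌉ = 387.

m = 387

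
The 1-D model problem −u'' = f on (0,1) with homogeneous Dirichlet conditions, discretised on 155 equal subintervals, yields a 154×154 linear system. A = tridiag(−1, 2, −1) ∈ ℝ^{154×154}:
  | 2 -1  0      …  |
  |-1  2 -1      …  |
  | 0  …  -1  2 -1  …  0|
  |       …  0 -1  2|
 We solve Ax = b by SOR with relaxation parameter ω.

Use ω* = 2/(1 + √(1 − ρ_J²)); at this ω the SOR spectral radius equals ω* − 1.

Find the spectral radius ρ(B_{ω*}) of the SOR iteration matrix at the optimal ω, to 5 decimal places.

ρ_SOR = 0.96027

ρ_J = max_k |cos(kπ/155)| = cos(π/155) = 0.99979
√(1−ρ_J²) = |sin(π/155)| = 0.020267
ω* = 2/(1 + 0.020267) = 2/1.020267 = 1.96027.
and ρ(B_{ω*}) = 1.96027 − 1 = 0.96027.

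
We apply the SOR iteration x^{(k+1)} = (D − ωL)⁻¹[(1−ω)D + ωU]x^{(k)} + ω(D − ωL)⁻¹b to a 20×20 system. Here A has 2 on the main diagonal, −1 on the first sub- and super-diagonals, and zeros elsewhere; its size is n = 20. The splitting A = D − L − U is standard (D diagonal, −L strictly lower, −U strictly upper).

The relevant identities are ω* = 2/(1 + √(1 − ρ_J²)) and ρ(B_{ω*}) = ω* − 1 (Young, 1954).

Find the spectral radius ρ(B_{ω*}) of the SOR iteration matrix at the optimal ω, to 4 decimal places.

spectrum of D⁻¹(L+U) = {cos(kπ/21) : 1≤k≤20}; ρ_J = cos(π/21) = 0.9888.
root = sin(π/21) = 0.14904  (since 1−cos² = sin²).
ω* = 2/(1+0.14904) = 1.7406
and ρ(B_{ω*}) = 1.7406 − 1 = 0.7406.

ρ_SOR = 0.7406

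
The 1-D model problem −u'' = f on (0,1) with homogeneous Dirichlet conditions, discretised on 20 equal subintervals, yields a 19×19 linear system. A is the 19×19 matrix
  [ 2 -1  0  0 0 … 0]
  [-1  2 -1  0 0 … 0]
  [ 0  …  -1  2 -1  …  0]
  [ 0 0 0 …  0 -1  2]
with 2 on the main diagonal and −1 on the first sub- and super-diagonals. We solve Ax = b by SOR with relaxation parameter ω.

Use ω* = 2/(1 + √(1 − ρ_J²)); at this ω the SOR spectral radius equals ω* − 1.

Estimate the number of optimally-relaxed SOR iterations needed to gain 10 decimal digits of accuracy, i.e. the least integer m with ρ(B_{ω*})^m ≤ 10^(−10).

spectrum of D⁻¹(L+U) = {cos(kπ/20) : 1≤k≤19}; ρ_J = cos(π/20) = 0.9876883.
√(1−ρ_J²) = |sin(π/20)| = 0.1564345
Then 2/(1+√(1−ρ_J²)) = 2/(1+0.1564345); ω* = 2/1.1564345 = 1.7294538.
At ω = 1.7294538 every |λ(B_ω)| = ω−1, so ρ_SOR = 0.7294538.
(0.7294538)^m ≤ 10^{−10}  ⇒  m·ln(0.7294538) ≤ −10·ln10  ⇒  m ≥ 72.992  ⇒  m = 73

m = 73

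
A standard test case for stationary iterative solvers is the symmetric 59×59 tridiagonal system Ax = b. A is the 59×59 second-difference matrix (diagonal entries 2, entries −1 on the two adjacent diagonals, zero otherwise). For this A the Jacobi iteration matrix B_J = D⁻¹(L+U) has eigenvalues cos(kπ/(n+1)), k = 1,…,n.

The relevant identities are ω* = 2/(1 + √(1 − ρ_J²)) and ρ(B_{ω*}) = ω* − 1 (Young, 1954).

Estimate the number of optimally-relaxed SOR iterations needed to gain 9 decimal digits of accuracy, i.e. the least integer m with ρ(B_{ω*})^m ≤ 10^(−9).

m = 198

ρ_J = max_k |cos(kπ/60)| = cos(π/60) = 0.9986295
√(1−ρ_J²) = |sin(π/60)| = 0.0523360
Then 2/(1+√(1−ρ_J²)) = 2/(1+0.0523360); ω* = 2/1.0523360 = 1.9005337.
and ρ(B_{ω*}) = 1.9005337 − 1 = 0.9005337.
For 9 digits: m = 9·ln10 / (−ln 0.9005337) = 20.7233/0.104768 = 197.802; round up → m = 198.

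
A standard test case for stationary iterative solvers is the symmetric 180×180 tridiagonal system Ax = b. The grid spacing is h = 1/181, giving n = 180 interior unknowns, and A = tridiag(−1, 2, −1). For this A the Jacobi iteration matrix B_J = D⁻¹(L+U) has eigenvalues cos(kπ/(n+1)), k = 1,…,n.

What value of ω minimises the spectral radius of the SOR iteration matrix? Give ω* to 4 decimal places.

ω* = 1.9659

n=180: λ(B_J) = 1 − λ(A)/2 = cos(kπ/181); k=1 gives ρ_J = 0.9998.
√(1−ρ_J²) = |sin(π/181)| = 0.01736
ω* = 2 / (1 + 0.01736) = 2 / 1.01736 ≈ 1.9659.
At ω = 1.9659 every |λ(B_ω)| = ω−1, so ρ_SOR = 0.9659.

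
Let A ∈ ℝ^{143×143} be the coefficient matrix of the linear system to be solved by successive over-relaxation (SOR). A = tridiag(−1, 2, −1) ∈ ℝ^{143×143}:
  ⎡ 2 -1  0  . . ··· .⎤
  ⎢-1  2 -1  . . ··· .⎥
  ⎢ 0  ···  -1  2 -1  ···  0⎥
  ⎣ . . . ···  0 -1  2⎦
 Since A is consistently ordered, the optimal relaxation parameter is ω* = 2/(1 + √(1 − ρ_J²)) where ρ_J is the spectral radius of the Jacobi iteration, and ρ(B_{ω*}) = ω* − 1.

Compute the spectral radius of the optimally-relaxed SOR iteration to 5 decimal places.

ρ_SOR = 0.95730

B_J for the 143×143 system has eigenvalues cos(kπ/144); ρ_J = cos(π/144) = 0.99976.
1 − cos²(π/144) = sin²(π/144) ⇒ √(1−ρ_J²) = sin(π/144) = 0.021815.
ω* = 2/(1 + 0.021815) = 2/1.021815 = 1.95730.
[ρ_SOR] ω* − 1 = 0.95730.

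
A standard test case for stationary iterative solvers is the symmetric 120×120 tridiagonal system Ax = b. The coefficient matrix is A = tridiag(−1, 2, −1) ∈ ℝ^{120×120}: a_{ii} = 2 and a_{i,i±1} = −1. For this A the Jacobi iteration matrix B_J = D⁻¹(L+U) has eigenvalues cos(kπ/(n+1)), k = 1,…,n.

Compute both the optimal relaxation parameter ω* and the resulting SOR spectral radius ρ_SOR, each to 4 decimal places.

n=120: λ(B_J) = 1 − λ(A)/2 = cos(kπ/121); k=1 gives ρ_J = 0.9997.
√(1−ρ_J²) simplifies to sin(π/121) = 0.02596.
So ω* = 2/1.02596 = 1.9494 (Young).
ρ_SOR = ω* − 1 = 1.9494 − 1 = 0.9494.

ω* = 1.9494, ρ_SOR = 0.9494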